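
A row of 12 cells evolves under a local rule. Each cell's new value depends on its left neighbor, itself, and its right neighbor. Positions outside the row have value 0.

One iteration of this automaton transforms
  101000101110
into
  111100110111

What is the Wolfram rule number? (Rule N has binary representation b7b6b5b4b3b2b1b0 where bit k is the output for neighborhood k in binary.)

244

position 9: 111 → 1  (bit 7 = 1)
position 10: 110 → 1  (bit 6 = 1)
position 1: 101 → 1  (bit 5 = 1)
position 3: 100 → 1  (bit 4 = 1)
position 8: 011 → 0  (bit 3 = 0)
position 0: 010 → 1  (bit 2 = 1)
position 5: 001 → 0  (bit 1 = 0)
position 4: 000 → 0  (bit 0 = 0)
bits b7..b0 = 11110100 = 244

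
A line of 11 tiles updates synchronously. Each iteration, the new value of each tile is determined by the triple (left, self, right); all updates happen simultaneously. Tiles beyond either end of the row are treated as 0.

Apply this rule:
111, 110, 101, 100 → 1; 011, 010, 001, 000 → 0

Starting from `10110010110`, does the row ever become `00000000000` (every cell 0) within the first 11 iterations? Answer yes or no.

yes

01011001011
00101100101
00010110010
00001011001
00000101100
00000010110
00000001011
00000000101
00000000010
00000000001
00000000000
all cells are 0 at iteration 11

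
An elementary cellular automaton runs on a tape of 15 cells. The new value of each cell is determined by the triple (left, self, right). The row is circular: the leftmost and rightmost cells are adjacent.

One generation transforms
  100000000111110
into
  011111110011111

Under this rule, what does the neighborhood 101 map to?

1

At position 14 the neighborhood is 101; the next row has 1 there.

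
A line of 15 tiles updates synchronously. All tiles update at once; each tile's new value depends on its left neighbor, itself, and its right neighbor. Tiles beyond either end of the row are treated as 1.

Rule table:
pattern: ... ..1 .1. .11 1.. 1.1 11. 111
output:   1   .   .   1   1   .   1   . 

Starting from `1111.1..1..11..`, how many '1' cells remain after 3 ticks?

...1..1..1.111.
11..1..1...1.1.
.11..1..11.....
count of 1: 5

5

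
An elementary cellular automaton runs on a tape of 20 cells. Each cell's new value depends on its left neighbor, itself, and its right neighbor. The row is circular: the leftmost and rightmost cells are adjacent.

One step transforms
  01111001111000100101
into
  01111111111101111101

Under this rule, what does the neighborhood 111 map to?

1

At position 2 the neighborhood is 111; the next row has 1 there.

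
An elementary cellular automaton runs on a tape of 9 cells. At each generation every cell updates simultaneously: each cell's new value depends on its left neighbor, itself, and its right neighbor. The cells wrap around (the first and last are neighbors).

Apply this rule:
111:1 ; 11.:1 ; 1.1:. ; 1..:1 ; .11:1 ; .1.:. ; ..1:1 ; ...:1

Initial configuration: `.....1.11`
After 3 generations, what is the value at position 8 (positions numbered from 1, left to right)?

1

11111..11
111111111
111111111
position 8 holds 1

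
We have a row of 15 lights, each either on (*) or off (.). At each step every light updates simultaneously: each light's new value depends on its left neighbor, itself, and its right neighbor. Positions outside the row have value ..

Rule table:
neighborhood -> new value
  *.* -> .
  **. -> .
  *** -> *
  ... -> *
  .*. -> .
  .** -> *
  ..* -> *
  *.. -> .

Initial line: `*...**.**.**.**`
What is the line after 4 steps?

step 1: ..***..*..*..*.
step 2: ****..*..*..*..
step 3: ***..*..*..*..*
step 4: **..*..*..*..*.

**..*..*..*..*.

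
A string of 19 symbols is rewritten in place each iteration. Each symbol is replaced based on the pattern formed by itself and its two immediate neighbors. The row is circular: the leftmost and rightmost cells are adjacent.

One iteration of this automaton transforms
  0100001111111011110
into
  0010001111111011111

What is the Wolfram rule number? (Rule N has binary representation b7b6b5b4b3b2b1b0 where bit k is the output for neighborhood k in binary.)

position 7: 111 → 1  (bit 7 = 1)
position 12: 110 → 1  (bit 6 = 1)
position 13: 101 → 0  (bit 5 = 0)
position 2: 100 → 1  (bit 4 = 1)
position 6: 011 → 1  (bit 3 = 1)
position 1: 010 → 0  (bit 2 = 0)
position 0: 001 → 0  (bit 1 = 0)
position 3: 000 → 0  (bit 0 = 0)
bits b7..b0 = 11011000 = 216

216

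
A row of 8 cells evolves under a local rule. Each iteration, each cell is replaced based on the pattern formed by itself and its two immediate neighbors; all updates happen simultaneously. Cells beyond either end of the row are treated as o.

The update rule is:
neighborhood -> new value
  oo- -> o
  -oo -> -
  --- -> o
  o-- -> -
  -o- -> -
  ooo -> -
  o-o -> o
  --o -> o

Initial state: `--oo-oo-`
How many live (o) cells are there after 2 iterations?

iteration 1: -o-oo-oo
iteration 2: o-o-oo--
count of o: 4

4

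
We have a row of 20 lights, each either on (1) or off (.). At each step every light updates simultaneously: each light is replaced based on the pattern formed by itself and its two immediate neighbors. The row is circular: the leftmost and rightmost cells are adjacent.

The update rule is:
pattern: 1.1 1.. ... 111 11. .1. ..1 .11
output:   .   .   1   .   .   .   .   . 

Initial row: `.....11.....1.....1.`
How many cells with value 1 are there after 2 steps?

4

1111....111...111...
.....11.....1.....1.
count of 1: 4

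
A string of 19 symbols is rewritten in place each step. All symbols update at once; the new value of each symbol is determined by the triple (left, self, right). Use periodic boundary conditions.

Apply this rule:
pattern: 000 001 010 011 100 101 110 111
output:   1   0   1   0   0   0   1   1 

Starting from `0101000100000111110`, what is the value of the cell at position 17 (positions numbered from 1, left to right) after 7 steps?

step 1: 0101010101110011110
step 2: 0101010100110001110
step 3: 0101010100010100110
step 4: 0101010101010100010
step 5: 0101010101010101010
step 6: 0101010101010101010  (fixed point — unchanged through step 7)
position 17 holds 0

0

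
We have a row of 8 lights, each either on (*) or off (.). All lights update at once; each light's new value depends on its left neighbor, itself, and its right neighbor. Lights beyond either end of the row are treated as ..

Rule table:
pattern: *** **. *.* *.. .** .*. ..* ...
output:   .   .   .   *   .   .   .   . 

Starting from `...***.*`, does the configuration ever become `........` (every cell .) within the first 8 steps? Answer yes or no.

yes

........
all cells are . at step 1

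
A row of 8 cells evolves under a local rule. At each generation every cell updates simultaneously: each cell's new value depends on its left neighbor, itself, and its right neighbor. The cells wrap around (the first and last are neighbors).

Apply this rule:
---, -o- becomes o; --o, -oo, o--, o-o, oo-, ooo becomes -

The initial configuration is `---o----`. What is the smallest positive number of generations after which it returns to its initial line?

2

oo-o-ooo
---o----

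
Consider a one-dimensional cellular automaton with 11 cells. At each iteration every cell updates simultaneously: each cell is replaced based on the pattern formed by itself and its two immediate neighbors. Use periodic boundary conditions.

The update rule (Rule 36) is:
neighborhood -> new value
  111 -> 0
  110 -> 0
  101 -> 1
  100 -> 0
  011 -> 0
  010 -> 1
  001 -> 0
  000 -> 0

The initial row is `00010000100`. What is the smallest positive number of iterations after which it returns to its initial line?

1

00010000100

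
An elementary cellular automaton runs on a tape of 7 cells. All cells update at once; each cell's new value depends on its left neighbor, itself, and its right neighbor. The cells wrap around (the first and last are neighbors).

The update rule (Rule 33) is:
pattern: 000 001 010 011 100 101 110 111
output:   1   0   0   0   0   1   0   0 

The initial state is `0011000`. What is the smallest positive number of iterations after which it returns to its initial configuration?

1000011
0011000

2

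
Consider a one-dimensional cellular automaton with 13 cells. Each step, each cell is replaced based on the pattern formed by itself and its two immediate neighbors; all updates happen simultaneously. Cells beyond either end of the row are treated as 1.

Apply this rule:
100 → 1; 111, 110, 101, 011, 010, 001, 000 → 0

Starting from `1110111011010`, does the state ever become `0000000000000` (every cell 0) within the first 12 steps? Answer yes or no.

yes

step 1: 0000000000000
all cells are 0 at step 1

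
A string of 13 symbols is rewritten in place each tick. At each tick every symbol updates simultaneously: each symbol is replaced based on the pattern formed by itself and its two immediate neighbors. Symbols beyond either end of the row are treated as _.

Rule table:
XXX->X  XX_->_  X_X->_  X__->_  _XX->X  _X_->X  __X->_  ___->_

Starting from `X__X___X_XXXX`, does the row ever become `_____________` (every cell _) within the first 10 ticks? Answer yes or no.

no

tick 1: X__X___X_XXX_
tick 2: X__X___X_XX__
tick 3: X__X___X_X___
tick 4: X__X___X_X___  (fixed point — unchanged through tick 10)
tick 10 is X__X___X_X___, still not uniform _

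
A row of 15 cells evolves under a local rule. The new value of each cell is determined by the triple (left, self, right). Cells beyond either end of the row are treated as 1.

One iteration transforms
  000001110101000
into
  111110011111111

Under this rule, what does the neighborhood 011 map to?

At position 5 the neighborhood is 011; the next row has 0 there.

0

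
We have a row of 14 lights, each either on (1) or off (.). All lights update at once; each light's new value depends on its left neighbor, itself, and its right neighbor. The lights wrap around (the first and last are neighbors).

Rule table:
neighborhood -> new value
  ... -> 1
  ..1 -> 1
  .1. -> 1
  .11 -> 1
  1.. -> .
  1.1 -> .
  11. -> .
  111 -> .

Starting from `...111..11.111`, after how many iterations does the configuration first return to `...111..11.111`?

.111...11..1..
11...111..11.1
...111...11..1
.111...111..11
.1...111...11.
11.111...111..
1..1...111...1
..11.111...111
.11..1...111..
11..11.111...1
...11..1...111
.111..11.111..
11...11..1...1
...111..11.111

14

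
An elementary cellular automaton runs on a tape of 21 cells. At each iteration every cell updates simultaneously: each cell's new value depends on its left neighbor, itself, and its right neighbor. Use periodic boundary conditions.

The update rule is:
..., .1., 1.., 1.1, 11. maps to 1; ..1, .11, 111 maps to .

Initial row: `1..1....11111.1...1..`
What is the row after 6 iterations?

1.11111.....11..11..1

11.1111.....11111.11.
.11...11111.....11.11
1.111.....11111..11.1
11..11111.....11..11.
.11.....11111..11..11
1.11111.....11..11..1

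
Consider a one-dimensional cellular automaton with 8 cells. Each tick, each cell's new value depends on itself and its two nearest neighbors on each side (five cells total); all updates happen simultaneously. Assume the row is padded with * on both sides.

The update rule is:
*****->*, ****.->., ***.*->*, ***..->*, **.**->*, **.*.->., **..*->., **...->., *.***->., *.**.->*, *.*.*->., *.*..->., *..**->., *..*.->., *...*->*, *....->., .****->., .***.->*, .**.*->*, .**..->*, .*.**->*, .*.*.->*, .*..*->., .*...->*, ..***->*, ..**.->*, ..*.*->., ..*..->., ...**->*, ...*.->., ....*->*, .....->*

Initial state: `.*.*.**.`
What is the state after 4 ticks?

..*.*..*

..*.****
...*..**
.*....*.
..*.*..*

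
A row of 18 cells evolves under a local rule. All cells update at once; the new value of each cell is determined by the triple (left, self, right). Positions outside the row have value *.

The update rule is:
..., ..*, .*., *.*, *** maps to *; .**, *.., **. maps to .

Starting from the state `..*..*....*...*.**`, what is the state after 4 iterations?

.*..*.*..*.*..*.**

.**.**.****.****.*
*..*..*.**.*.**.*.
..**.***..***..***
.*..*.*..*.*..*.**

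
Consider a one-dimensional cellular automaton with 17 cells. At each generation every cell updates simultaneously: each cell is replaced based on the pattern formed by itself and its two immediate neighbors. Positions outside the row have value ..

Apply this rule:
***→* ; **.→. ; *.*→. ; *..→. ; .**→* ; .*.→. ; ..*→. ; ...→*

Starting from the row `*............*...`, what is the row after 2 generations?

..**********...**
*.*********..*.*.

*.*********..*.*.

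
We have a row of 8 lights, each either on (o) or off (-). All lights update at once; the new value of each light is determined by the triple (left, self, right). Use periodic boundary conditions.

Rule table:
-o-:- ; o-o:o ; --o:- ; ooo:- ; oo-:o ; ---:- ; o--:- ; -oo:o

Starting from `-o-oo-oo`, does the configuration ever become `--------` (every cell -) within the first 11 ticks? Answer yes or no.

tick 1: o-oooooo
tick 2: ooo-----
tick 3: o-o-----
tick 4: -o------
tick 5: --------
all cells are - at tick 5

yes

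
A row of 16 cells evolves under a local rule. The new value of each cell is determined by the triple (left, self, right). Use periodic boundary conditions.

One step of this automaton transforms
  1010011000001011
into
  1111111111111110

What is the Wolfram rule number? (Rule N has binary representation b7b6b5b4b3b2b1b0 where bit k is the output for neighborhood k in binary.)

position 15: 111 → 0  (bit 7 = 0)
position 0: 110 → 1  (bit 6 = 1)
position 1: 101 → 1  (bit 5 = 1)
position 3: 100 → 1  (bit 4 = 1)
position 5: 011 → 1  (bit 3 = 1)
position 2: 010 → 1  (bit 2 = 1)
position 4: 001 → 1  (bit 1 = 1)
position 8: 000 → 1  (bit 0 = 1)
bits b7..b0 = 01111111 = 127

127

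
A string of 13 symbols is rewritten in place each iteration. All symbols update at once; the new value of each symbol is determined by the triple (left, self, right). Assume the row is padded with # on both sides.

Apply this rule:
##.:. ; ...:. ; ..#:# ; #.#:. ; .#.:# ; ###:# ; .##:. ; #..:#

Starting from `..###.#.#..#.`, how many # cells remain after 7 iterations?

##.#..#.####.
#..####..##..
.##.##.##..##
.........##.#
#.......#....
.#.....###..#
.##...#.#.##.
count of #: 6

6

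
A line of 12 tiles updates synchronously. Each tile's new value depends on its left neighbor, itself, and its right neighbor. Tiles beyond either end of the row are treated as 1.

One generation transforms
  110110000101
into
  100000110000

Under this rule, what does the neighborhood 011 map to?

At position 3 the neighborhood is 011; the next row has 0 there.

0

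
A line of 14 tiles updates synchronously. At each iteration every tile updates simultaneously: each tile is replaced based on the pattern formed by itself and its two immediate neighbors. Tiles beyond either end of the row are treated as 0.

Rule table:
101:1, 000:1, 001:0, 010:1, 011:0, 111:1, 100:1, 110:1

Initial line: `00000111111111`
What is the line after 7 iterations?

11110011111111
01111001111111
00111100111111
10011110011111
11001111001111
01100111100111
00110011110011

00110011110011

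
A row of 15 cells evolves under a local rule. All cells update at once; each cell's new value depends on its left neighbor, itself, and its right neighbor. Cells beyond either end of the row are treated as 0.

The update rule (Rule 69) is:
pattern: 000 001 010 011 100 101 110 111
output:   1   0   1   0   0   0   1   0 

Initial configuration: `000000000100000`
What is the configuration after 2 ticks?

111111110101111
000000010100001

000000010100001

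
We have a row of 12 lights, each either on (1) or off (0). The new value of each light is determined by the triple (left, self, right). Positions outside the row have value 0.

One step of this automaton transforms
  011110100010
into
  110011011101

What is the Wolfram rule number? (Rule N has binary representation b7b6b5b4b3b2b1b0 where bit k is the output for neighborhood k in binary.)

position 2: 111 → 0  (bit 7 = 0)
position 4: 110 → 1  (bit 6 = 1)
position 5: 101 → 1  (bit 5 = 1)
position 7: 100 → 1  (bit 4 = 1)
position 1: 011 → 1  (bit 3 = 1)
position 6: 010 → 0  (bit 2 = 0)
position 0: 001 → 1  (bit 1 = 1)
position 8: 000 → 1  (bit 0 = 1)
bits b7..b0 = 01111011 = 123

123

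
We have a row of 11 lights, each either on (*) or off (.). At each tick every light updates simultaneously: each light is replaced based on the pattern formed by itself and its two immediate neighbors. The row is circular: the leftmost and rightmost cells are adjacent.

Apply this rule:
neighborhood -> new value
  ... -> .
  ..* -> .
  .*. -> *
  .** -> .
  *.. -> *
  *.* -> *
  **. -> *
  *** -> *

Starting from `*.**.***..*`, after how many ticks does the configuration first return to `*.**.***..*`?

11

**.**.***..
.**.**.***.
..**.**.***
*..**.**.**
**..**.**.*
***..**.**.
.***..**.**
*.***..**.*
**.***..**.
.**.***..**
*.**.***..*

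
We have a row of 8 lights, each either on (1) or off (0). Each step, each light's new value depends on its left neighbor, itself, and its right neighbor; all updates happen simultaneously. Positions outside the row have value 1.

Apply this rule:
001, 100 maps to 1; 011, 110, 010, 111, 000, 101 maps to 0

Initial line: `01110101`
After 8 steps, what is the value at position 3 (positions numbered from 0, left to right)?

0

00000000
10000001
01000010
00100100
11011011
00000000  (repeats step 1; period 5)
step 8: 01000010
position 3 holds 0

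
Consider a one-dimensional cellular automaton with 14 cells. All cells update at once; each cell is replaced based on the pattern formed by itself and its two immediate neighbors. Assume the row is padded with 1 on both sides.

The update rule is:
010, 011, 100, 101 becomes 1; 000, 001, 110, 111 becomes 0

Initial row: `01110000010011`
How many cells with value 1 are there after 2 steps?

7

step 1: 11001000011010
step 2: 00101100010111
count of 1: 7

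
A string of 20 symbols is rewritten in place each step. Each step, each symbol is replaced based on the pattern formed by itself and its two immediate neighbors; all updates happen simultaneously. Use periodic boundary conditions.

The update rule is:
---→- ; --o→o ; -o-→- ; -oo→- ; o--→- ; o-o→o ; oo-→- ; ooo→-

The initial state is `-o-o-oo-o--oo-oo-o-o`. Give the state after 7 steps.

o-o-o--o--o--o--o-o-
-o-o--o--o--o--o-o-o
o-o--o--o--o--o-o-o-
-o--o--o--o--o-o-o-o
o--o--o--o--o-o-o-o-
--o--o--o--o-o-o-o-o
-o--o--o--o-o-o-o-o-

-o--o--o--o-o-o-o-o-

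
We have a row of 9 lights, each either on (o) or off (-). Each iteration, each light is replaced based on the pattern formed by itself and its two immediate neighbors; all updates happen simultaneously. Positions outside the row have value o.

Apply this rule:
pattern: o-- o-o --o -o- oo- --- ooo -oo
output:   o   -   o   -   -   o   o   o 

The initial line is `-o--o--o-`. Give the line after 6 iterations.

iteration 1: --oo-oo--
iteration 2: ooo--o-oo
iteration 3: oo-oo--oo
iteration 4: o--o-oooo
iteration 5: -oo--oooo
iteration 6: -o-oooooo

-o-oooooo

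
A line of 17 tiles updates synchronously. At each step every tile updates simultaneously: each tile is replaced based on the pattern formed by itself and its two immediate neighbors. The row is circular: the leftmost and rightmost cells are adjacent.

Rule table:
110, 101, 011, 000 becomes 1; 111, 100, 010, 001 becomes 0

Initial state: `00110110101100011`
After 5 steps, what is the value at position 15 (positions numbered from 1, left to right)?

00111111011101011
00100001110110111
00001101011111101
01101110110000110
01111011110110110
position 15 holds 1

1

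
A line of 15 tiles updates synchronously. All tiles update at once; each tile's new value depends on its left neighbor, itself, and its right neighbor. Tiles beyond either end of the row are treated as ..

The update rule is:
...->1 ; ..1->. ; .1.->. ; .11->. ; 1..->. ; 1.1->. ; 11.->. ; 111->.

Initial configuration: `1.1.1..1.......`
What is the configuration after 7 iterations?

.........111111

.........111111
11111111.......
.........111111  (repeats iteration 1; period 2)
iteration 7: .........111111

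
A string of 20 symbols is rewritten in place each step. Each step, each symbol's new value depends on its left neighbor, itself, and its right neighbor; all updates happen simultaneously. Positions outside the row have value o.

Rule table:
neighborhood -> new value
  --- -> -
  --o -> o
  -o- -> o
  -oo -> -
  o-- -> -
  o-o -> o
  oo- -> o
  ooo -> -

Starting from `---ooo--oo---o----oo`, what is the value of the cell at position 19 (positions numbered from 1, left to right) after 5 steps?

-

--o--o-o-o--oo---o--
-oo-oooooo-o-o--oo-o
o-oo-----ooooo-o-oo-
oo-o----o----oooo-oo
-ooo---oo---o---oo--
position 19 holds -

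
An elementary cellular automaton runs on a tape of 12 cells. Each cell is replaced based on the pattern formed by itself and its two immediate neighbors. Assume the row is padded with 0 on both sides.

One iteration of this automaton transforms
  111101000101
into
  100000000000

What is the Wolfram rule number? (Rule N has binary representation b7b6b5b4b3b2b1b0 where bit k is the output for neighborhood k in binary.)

8

position 1: 111 → 0  (bit 7 = 0)
position 3: 110 → 0  (bit 6 = 0)
position 4: 101 → 0  (bit 5 = 0)
position 6: 100 → 0  (bit 4 = 0)
position 0: 011 → 1  (bit 3 = 1)
position 5: 010 → 0  (bit 2 = 0)
position 8: 001 → 0  (bit 1 = 0)
position 7: 000 → 0  (bit 0 = 0)
bits b7..b0 = 00001000 = 8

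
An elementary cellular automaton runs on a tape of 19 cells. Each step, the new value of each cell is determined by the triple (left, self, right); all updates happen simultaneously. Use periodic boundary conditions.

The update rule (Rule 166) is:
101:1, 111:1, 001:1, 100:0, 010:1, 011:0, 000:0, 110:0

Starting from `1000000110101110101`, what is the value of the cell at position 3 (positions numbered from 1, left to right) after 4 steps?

0

0000001001110101110
0000011010101110100
0000100111110101100
0001101011101110000
position 3 holds 0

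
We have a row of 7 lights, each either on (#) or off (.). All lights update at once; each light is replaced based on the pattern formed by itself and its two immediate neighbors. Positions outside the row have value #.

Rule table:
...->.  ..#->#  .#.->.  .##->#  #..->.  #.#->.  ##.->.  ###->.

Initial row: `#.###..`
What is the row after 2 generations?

.#...##

..#...#
.#...##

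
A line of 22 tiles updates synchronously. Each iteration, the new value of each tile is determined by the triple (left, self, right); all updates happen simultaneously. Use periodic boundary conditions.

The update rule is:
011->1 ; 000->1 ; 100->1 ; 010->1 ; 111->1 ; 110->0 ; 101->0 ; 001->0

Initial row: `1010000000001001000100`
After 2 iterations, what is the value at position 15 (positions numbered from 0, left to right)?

iteration 1: 1011111111101101110110
iteration 2: 1011111111001001100100
position 15 holds 1

1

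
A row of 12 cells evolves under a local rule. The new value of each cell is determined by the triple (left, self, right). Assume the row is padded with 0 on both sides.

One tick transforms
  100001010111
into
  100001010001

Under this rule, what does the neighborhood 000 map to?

0

At position 2 the neighborhood is 000; the next row has 0 there.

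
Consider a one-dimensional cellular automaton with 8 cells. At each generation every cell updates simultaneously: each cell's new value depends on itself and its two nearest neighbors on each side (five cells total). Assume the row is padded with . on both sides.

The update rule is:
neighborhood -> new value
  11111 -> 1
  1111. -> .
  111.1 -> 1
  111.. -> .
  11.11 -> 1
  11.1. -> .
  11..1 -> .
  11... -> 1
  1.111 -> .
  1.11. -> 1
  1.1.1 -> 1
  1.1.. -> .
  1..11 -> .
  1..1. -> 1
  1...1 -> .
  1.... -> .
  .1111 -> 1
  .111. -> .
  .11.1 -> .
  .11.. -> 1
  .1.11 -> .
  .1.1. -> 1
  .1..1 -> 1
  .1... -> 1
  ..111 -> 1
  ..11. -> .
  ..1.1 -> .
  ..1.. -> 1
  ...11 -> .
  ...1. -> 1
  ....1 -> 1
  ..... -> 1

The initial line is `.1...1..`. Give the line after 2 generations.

111.111.
1.11...1

1.11...1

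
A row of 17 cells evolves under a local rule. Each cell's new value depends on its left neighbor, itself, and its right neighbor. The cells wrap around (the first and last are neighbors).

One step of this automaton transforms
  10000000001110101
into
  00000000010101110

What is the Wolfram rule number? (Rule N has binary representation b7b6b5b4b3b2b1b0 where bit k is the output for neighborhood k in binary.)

position 11: 111 → 1  (bit 7 = 1)
position 0: 110 → 0  (bit 6 = 0)
position 13: 101 → 1  (bit 5 = 1)
position 1: 100 → 0  (bit 4 = 0)
position 10: 011 → 0  (bit 3 = 0)
position 14: 010 → 1  (bit 2 = 1)
position 9: 001 → 1  (bit 1 = 1)
position 2: 000 → 0  (bit 0 = 0)
bits b7..b0 = 10100110 = 166

166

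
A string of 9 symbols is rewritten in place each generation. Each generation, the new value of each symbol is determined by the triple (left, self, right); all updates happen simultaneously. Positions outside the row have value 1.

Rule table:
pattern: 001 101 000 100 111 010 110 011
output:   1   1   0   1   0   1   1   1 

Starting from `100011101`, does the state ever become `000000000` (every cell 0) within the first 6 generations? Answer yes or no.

generation 1: 110110111
generation 2: 011111100
generation 3: 110000111
generation 4: 011001100
generation 5: 111111111
generation 6: 000000000
all cells are 0 at generation 6

yes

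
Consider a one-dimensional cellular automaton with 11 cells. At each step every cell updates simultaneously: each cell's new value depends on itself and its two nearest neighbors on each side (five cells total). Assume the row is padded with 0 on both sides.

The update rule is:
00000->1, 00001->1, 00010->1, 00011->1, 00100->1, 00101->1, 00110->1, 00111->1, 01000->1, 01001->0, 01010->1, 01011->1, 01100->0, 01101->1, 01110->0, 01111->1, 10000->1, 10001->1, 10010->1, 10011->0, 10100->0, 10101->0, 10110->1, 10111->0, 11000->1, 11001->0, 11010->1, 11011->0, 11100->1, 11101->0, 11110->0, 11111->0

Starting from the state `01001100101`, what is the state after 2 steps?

10011001011

step 1: 11001001110
step 2: 10011001011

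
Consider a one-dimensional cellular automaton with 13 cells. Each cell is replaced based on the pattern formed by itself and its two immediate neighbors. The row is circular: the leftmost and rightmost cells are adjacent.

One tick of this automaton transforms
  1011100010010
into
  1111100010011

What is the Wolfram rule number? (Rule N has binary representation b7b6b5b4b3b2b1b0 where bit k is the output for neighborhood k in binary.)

236

position 3: 111 → 1  (bit 7 = 1)
position 4: 110 → 1  (bit 6 = 1)
position 1: 101 → 1  (bit 5 = 1)
position 5: 100 → 0  (bit 4 = 0)
position 2: 011 → 1  (bit 3 = 1)
position 0: 010 → 1  (bit 2 = 1)
position 7: 001 → 0  (bit 1 = 0)
position 6: 000 → 0  (bit 0 = 0)
bits b7..b0 = 11101100 = 236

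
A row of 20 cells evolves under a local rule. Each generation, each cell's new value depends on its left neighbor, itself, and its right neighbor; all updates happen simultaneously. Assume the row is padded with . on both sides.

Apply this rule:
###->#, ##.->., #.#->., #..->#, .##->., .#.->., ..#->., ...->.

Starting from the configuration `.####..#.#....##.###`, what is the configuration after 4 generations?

generation 1: ..##.#....#.......#.
generation 2: ......#....#.......#
generation 3: .......#....#.......
generation 4: ........#....#......

........#....#......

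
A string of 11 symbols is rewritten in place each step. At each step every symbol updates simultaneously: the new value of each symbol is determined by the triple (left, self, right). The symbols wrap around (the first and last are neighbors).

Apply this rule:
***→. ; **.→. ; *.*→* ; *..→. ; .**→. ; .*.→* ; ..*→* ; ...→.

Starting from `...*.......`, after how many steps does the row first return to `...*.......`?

22

step 1: ..**.......
step 2: .*.........
step 3: **.........
step 4: ..........*
step 5: .........**
step 6: ........*..
step 7: .......**..
step 8: ......*....
step 9: .....**....
step 10: ....*......
step 11: ...**......
step 12: ..*........
step 13: .**........
step 14: *..........
step 15: *.........*
step 16: .........*.
step 17: ........**.
step 18: .......*...
step 19: ......**...
step 20: .....*.....
step 21: ....**.....
step 22: ...*.......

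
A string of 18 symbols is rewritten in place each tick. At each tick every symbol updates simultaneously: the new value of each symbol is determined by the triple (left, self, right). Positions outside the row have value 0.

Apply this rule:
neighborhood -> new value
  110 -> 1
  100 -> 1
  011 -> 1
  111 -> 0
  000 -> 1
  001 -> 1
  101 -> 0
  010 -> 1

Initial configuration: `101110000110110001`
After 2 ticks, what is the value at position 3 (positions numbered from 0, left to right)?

101011111110111111
101010000010100001
position 3 holds 0

0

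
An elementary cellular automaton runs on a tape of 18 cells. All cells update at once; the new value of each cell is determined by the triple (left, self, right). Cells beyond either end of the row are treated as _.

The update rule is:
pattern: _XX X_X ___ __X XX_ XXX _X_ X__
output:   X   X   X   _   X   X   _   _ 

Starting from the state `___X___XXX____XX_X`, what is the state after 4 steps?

step 1: XX___X_XXX_XX_XXX_
step 2: XX_X__XXXXXXXXXXX_
step 3: XXX___XXXXXXXXXXX_
step 4: XXX_X_XXXXXXXXXXX_

XXX_X_XXXXXXXXXXX_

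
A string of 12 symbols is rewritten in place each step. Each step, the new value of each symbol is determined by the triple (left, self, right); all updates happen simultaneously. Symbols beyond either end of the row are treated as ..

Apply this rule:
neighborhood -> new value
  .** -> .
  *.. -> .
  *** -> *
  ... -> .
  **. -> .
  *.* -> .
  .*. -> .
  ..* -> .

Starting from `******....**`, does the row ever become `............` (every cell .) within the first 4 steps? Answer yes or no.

yes

.****.......
..**........
............
all cells are . at step 3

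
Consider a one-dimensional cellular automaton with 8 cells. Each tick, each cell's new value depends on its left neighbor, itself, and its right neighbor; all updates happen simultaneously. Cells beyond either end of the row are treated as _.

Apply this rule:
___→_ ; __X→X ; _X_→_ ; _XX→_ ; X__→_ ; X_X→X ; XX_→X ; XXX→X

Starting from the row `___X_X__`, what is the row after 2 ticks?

__X_X___
_X_X____

_X_X____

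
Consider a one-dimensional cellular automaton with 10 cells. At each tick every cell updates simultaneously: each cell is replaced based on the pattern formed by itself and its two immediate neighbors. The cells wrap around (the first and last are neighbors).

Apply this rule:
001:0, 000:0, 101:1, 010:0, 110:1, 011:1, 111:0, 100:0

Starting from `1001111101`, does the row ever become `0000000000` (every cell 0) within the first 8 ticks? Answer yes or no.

tick 1: 1001000111
tick 2: 1000000100
tick 3: 0000000000
all cells are 0 at tick 3

yes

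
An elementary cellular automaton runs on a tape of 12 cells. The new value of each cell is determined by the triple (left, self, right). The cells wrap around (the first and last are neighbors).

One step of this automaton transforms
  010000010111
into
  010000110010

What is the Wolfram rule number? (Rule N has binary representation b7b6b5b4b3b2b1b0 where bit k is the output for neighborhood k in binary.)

position 10: 111 → 1  (bit 7 = 1)
position 11: 110 → 0  (bit 6 = 0)
position 0: 101 → 0  (bit 5 = 0)
position 2: 100 → 0  (bit 4 = 0)
position 9: 011 → 0  (bit 3 = 0)
position 1: 010 → 1  (bit 2 = 1)
position 6: 001 → 1  (bit 1 = 1)
position 3: 000 → 0  (bit 0 = 0)
bits b7..b0 = 10000110 = 134

134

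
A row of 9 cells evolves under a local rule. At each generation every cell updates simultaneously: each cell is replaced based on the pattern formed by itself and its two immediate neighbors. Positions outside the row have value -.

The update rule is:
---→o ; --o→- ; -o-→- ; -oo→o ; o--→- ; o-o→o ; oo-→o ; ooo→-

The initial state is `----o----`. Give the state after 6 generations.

----o----

ooo---ooo
o-o-o-o-o
-o-o-o-o-
--o-o-o--
o--o-o--o
----o----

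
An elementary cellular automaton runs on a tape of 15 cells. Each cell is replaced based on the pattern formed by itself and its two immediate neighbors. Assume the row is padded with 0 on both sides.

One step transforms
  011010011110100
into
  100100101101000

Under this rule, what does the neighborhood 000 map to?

0

At position 14 the neighborhood is 000; the next row has 0 there.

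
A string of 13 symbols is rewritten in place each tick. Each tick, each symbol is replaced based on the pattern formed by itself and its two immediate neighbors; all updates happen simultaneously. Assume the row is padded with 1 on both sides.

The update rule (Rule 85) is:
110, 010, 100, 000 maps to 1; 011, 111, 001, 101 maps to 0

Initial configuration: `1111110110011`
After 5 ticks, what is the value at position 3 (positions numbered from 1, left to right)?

0

tick 1: 0000010011000
tick 2: 1111011001110
tick 3: 0001001100010
tick 4: 1101100111010
tick 5: 0100110001010
position 3 holds 0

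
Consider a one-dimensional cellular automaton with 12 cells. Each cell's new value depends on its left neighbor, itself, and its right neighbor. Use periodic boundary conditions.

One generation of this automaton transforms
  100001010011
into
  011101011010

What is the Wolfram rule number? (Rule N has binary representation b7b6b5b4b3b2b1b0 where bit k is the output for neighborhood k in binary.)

29

position 11: 111 → 0  (bit 7 = 0)
position 0: 110 → 0  (bit 6 = 0)
position 6: 101 → 0  (bit 5 = 0)
position 1: 100 → 1  (bit 4 = 1)
position 10: 011 → 1  (bit 3 = 1)
position 5: 010 → 1  (bit 2 = 1)
position 4: 001 → 0  (bit 1 = 0)
position 2: 000 → 1  (bit 0 = 1)
bits b7..b0 = 00011101 = 29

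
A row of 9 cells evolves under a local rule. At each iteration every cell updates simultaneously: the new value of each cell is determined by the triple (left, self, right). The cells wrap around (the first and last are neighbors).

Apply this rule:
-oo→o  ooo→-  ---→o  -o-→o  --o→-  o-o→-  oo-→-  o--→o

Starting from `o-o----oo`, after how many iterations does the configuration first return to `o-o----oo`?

2

--oooo-o-
o-o----oo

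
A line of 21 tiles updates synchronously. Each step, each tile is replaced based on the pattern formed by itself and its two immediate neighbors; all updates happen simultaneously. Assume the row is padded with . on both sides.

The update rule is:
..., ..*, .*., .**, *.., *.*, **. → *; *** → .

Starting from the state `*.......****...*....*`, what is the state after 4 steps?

*.......****........*

*********..**********
*.......****........*
*********..**********  (repeats step 1; period 2)
step 4: *.......****........*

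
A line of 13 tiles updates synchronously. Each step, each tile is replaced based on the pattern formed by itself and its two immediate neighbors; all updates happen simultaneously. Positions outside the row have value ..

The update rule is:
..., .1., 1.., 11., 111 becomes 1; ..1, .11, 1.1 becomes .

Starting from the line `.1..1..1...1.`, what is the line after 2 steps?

.11.11.111.11
..1..1..11..1

..1..1..11..1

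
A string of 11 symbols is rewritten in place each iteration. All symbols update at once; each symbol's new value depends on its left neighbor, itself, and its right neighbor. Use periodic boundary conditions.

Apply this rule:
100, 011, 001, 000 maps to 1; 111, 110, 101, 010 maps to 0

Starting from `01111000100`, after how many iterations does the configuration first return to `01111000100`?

22

iteration 1: 11000111011
iteration 2: 00111100010
iteration 3: 11100011101
iteration 4: 00011110001
iteration 5: 11110001110
iteration 6: 10001111000
iteration 7: 01111000111
iteration 8: 01000111100
iteration 9: 10111100011
iteration 10: 00100011110
iteration 11: 11011110001
iteration 12: 00010001111
iteration 13: 11101111000
iteration 14: 10001000111
iteration 15: 01110111100
iteration 16: 11000100011
iteration 17: 00111011110
iteration 18: 11100010001
iteration 19: 00011101111
iteration 20: 11110001000
iteration 21: 10001110111
iteration 22: 01111000100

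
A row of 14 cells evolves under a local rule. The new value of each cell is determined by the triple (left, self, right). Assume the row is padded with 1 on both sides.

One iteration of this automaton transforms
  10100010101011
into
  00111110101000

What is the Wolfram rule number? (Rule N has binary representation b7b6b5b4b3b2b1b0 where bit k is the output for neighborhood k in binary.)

23

position 13: 111 → 0  (bit 7 = 0)
position 0: 110 → 0  (bit 6 = 0)
position 1: 101 → 0  (bit 5 = 0)
position 3: 100 → 1  (bit 4 = 1)
position 12: 011 → 0  (bit 3 = 0)
position 2: 010 → 1  (bit 2 = 1)
position 5: 001 → 1  (bit 1 = 1)
position 4: 000 → 1  (bit 0 = 1)
bits b7..b0 = 00010111 = 23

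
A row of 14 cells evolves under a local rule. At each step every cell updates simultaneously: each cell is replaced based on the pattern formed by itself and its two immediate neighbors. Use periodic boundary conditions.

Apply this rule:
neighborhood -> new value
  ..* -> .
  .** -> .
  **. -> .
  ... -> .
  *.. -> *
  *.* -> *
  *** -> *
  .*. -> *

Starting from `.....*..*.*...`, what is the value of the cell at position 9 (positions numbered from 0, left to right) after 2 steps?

*

.....**.****..
.......*.**.*.
position 9 holds *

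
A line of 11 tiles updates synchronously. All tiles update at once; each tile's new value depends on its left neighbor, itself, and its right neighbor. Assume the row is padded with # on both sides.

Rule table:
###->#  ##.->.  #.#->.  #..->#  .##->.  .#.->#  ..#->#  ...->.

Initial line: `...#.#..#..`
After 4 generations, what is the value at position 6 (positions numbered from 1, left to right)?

#.##.######
......#####
#....#.####
.#..##..###
position 6 holds #

#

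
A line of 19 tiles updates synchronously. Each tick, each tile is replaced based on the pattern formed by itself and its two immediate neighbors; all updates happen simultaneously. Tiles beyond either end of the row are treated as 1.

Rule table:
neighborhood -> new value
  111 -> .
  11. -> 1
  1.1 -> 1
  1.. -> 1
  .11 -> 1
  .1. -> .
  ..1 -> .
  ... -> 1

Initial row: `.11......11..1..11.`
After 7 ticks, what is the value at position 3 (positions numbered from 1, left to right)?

tick 1: 11111111.111..1.111
tick 2: .......111.11..11..
tick 3: 111111.1.11111.111.
tick 4: .....11.11...111.11
tick 5: 1111.1111111.1.111.
tick 6: ...111.....11.11.11
tick 7: 11.1.11111.1111111.
position 3 holds .

.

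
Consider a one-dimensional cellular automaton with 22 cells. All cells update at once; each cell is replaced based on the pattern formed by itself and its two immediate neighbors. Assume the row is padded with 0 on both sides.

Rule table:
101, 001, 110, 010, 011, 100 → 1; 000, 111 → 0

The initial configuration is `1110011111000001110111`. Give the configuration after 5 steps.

1011000110011111111101

step 1: 1011110001100011011101
step 2: 1110011011110111110111
step 3: 1011111110011100011101
step 4: 1110000011110110110111
step 5: 1011000110011111111101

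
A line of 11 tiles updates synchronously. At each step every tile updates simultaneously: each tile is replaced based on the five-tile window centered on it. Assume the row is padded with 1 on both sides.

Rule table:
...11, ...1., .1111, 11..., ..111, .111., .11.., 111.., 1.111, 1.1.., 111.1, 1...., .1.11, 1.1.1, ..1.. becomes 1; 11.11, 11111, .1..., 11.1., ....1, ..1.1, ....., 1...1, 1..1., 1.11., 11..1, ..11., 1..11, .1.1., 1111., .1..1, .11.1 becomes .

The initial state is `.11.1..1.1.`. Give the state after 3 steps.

.1....1111.

....1....11
11.11.1.111
.1....1111.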